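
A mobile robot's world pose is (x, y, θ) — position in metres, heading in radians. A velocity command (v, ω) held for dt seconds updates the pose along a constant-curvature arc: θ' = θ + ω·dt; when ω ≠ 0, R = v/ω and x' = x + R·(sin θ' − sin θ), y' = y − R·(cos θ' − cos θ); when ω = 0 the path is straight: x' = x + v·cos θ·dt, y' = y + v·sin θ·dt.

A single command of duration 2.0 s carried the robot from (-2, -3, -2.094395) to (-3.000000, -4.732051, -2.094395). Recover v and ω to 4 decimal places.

Δθ = -2.094395 − -2.094395 = 0.000000
ω = Δθ/dt = 0.000000/2.0 = 0.0000
ω = 0 → v = (Δx·cos θ + Δy·sin θ)/dt = 1.0000

v = 1.0000, ω = 0.0000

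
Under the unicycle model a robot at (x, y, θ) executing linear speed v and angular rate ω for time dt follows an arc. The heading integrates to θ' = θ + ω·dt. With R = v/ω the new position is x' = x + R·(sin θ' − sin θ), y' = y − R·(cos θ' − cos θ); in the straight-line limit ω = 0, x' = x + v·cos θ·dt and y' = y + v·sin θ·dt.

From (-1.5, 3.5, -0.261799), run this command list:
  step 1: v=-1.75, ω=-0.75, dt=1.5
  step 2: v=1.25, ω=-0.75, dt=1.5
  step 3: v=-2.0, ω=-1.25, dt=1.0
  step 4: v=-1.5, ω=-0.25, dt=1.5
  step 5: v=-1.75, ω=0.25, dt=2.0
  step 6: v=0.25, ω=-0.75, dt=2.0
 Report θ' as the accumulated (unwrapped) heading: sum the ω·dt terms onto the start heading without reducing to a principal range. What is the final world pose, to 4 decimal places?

step 1: θ'=-1.3868 (R=2.3333) → pose (-3.1900, 5.3269, -1.3868)
step 2: θ'=-2.5118 (R=-1.6667) → pose (-3.8469, 3.6751, -2.5118)
step 3: θ'=-3.7618 (R=1.6000) → pose (-1.9747, 3.6840, -3.7618)
step 4: θ'=-4.1368 (R=6.0000) → pose (-0.4286, 2.0675, -4.1368)
step 5: θ'=-3.6368 (R=-7.0000) → pose (2.1170, -0.2813, -3.6368)
step 6: θ'=-5.1368 (R=-0.3333) → pose (1.9716, 0.1492, -5.1368)

(1.9716, 0.1492, -5.1368)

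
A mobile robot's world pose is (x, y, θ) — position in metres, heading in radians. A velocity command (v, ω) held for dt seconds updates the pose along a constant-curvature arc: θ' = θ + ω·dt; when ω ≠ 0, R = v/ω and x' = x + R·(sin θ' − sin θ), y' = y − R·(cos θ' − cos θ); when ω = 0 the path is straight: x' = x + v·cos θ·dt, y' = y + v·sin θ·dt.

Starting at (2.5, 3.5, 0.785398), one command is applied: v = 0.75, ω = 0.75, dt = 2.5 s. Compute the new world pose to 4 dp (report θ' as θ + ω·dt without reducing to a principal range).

(2.2557, 5.0935, 2.6604)

θ' = 0.7854 + 0.75·2.5 = 2.6604
R = v/ω = 0.75/0.75 = 1.0000
x' = 2.5 + 1.0000·(sin 2.6604 − sin 0.7854) = 2.2557
y' = 3.5 − 1.0000·(cos 2.6604 − cos 0.7854) = 5.0935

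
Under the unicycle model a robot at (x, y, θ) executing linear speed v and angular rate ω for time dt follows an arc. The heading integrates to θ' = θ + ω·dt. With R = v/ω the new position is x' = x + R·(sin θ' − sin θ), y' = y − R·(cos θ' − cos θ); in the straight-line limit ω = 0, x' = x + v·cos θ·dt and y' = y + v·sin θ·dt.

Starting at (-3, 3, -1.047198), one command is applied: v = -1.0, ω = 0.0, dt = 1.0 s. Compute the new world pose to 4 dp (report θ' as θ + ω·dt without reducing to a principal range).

θ' = -1.0472 + 0.0·1.0 = -1.0472
ω = 0 → straight: x' = -3 + -1.0·cos(-1.0472)·1.0 = -3.5000
y' = 3 + -1.0·sin(-1.0472)·1.0 = 3.8660

(-3.5000, 3.8660, -1.0472)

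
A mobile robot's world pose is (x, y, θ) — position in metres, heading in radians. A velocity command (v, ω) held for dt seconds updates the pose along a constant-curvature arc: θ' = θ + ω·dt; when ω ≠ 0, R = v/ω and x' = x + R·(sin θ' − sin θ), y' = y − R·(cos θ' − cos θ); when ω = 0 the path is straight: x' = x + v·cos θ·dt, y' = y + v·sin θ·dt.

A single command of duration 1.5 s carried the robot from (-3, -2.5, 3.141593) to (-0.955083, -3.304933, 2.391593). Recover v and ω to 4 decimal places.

v = -1.5000, ω = -0.5000

Δθ = 2.391593 − 3.141593 = -0.750000
ω = Δθ/dt = -0.750000/1.5 = -0.5000
R = Δx/(sin θ' − sin θ) = 3.0000
v = R·ω = 3.0000·-0.5000 = -1.5000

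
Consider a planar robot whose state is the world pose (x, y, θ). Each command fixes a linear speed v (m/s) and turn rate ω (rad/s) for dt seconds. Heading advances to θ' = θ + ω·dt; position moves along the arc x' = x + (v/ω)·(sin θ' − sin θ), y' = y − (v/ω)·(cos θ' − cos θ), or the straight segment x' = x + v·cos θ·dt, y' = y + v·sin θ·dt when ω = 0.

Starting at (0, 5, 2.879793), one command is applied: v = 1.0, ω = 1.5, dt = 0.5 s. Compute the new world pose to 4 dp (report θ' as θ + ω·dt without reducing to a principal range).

(-0.4852, 4.9448, 3.6298)

θ' = 2.8798 + 1.5·0.5 = 3.6298
R = v/ω = 1.0/1.5 = 0.6667
x' = 0 + 0.6667·(sin 3.6298 − sin 2.8798) = -0.4852
y' = 5 − 0.6667·(cos 3.6298 − cos 2.8798) = 4.9448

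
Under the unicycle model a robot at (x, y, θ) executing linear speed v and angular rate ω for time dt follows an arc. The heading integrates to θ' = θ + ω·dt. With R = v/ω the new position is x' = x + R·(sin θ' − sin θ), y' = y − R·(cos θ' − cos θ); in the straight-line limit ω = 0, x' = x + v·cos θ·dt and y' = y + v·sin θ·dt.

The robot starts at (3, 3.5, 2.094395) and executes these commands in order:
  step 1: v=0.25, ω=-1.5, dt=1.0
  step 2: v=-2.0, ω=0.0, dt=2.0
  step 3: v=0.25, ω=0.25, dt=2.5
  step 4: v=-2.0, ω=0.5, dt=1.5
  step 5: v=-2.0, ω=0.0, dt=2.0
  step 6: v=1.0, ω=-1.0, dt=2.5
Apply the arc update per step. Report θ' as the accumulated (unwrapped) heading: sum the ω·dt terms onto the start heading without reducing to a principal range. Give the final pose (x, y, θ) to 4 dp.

step 1: θ'=0.5944 (R=-0.1667) → pose (3.0510, 3.7214, 0.5944)
step 2: θ'=0.5944 (straight) → pose (-0.2629, 1.4814, 0.5944)
step 3: θ'=1.2194 (R=1.0000) → pose (0.1159, 1.9657, 1.2194)
step 4: θ'=1.9694 (R=-4.0000) → pose (0.1851, -0.9637, 1.9694)
step 5: θ'=1.9694 (straight) → pose (1.7376, -4.6501, 1.9694)
step 6: θ'=-0.5306 (R=-1.0000) → pose (3.1652, -3.3995, -0.5306)

(3.1652, -3.3995, -0.5306)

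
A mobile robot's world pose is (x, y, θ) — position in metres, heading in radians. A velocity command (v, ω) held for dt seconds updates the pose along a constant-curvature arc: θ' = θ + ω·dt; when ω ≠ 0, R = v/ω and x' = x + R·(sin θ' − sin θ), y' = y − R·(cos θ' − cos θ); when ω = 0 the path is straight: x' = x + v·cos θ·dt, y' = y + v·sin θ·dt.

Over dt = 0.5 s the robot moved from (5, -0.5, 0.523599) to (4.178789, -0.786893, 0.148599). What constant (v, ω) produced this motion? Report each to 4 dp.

Δθ = 0.148599 − 0.523599 = -0.375000
ω = Δθ/dt = -0.375000/0.5 = -0.7500
R = Δx/(sin θ' − sin θ) = 2.3333
v = R·ω = 2.3333·-0.7500 = -1.7500

v = -1.7500, ω = -0.7500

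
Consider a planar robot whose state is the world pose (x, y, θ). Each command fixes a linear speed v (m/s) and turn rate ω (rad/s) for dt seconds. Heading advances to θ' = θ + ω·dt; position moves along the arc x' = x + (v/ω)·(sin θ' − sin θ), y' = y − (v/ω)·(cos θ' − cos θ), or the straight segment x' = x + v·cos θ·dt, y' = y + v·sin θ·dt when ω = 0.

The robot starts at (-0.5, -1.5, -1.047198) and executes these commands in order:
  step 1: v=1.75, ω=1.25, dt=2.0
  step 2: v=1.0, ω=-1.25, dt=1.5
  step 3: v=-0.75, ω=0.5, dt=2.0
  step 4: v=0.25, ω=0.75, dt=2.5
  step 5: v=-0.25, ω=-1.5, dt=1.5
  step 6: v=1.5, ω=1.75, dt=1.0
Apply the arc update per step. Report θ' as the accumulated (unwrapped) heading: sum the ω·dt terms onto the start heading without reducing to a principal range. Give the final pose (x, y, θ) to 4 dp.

step 1: θ'=1.4528 (R=1.4000) → pose (2.1027, -0.9648, 1.4528)
step 2: θ'=-0.4222 (R=-0.8000) → pose (3.2250, -0.3292, -0.4222)
step 3: θ'=0.5778 (R=-1.5000) → pose (1.7910, -0.4410, 0.5778)
step 4: θ'=2.4528 (R=0.3333) → pose (1.8208, 0.0955, 2.4528)
step 5: θ'=0.2028 (R=0.1667) → pose (1.7485, -0.1964, 0.2028)
step 6: θ'=1.9528 (R=0.8571) → pose (2.3712, 0.9627, 1.9528)

(2.3712, 0.9627, 1.9528)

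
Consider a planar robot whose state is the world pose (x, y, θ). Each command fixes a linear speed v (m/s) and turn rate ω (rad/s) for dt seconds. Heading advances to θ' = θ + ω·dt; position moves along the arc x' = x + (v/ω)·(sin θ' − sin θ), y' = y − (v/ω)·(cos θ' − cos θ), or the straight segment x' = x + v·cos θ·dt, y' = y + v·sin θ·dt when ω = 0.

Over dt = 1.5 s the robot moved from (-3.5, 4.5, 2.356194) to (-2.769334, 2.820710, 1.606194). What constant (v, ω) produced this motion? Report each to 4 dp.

v = -1.2500, ω = -0.5000

Δθ = 1.606194 − 2.356194 = -0.750000
ω = Δθ/dt = -0.750000/1.5 = -0.5000
R = −Δy/(cos θ' − cos θ) = 2.5000
v = R·ω = 2.5000·-0.5000 = -1.2500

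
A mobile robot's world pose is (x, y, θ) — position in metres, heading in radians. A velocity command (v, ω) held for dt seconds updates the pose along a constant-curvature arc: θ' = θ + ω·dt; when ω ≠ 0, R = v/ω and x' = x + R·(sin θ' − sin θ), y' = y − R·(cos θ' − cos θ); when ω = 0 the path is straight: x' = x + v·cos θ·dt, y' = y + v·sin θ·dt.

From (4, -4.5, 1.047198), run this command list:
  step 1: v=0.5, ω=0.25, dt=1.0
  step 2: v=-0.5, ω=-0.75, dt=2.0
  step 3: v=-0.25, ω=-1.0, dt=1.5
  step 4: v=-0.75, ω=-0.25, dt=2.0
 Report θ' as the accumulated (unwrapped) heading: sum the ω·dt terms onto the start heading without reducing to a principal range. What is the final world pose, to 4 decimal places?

step 1: θ'=1.2972 (R=2.0000) → pose (4.1936, -4.0404, 1.2972)
step 2: θ'=-0.2028 (R=0.6667) → pose (3.4174, -4.5133, -0.2028)
step 3: θ'=-1.7028 (R=0.2500) → pose (3.2199, -4.2355, -1.7028)
step 4: θ'=-2.2028 (R=3.0000) → pose (3.7733, -2.8581, -2.2028)

(3.7733, -2.8581, -2.2028)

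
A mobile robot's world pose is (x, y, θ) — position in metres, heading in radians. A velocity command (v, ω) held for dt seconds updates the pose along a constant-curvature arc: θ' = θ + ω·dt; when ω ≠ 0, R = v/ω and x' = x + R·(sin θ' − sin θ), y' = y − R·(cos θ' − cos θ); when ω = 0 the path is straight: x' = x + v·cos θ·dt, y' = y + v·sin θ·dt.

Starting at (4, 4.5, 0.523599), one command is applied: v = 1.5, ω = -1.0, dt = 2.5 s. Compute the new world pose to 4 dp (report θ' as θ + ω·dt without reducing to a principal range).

θ' = 0.5236 + -1.0·2.5 = -1.9764
R = v/ω = 1.5/-1.0 = -1.5000
x' = 4 + -1.5000·(sin -1.9764 − sin 0.5236) = 6.1283
y' = 4.5 − -1.5000·(cos -1.9764 − cos 0.5236) = 2.6091

(6.1283, 2.6091, -1.9764)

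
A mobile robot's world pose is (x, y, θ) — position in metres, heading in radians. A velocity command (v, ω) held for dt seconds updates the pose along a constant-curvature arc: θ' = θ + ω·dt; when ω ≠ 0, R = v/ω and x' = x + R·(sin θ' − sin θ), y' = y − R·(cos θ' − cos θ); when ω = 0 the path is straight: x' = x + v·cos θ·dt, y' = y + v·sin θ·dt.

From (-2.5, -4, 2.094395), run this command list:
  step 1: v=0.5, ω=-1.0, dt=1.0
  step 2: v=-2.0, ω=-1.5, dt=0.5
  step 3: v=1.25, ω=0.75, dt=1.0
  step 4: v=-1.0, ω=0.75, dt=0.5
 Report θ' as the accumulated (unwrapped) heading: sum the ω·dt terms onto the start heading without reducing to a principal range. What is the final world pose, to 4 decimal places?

step 1: θ'=1.0944 (R=-0.5000) → pose (-2.5113, -3.5207, 1.0944)
step 2: θ'=0.3444 (R=1.3333) → pose (-3.2460, -4.1643, 0.3444)
step 3: θ'=1.0944 (R=1.6667) → pose (-2.3276, -3.3598, 1.0944)
step 4: θ'=1.4694 (R=-1.3333) → pose (-2.4693, -3.8363, 1.4694)

(-2.4693, -3.8363, 1.4694)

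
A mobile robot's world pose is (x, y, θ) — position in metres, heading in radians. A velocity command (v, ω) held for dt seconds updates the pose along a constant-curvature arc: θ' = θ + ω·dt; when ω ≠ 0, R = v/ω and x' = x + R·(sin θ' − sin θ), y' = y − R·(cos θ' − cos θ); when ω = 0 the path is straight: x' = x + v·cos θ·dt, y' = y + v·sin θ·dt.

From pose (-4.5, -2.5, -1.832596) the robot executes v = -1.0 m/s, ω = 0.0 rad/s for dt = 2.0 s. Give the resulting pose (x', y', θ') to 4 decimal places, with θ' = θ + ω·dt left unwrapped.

(-3.9824, -0.5681, -1.8326)

θ' = -1.8326 + 0.0·2.0 = -1.8326
ω = 0 → straight: x' = -4.5 + -1.0·cos(-1.8326)·2.0 = -3.9824
y' = -2.5 + -1.0·sin(-1.8326)·2.0 = -0.5681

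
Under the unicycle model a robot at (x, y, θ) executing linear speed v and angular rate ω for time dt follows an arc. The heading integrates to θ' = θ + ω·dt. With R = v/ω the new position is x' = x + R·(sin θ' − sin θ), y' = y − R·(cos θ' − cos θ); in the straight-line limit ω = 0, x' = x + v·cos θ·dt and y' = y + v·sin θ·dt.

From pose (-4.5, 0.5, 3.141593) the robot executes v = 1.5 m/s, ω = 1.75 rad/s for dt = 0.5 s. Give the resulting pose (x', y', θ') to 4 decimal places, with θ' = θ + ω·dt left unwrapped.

(-5.1579, 0.1923, 4.0166)

θ' = 3.1416 + 1.75·0.5 = 4.0166
R = v/ω = 1.5/1.75 = 0.8571
x' = -4.5 + 0.8571·(sin 4.0166 − sin 3.1416) = -5.1579
y' = 0.5 − 0.8571·(cos 4.0166 − cos 3.1416) = 0.1923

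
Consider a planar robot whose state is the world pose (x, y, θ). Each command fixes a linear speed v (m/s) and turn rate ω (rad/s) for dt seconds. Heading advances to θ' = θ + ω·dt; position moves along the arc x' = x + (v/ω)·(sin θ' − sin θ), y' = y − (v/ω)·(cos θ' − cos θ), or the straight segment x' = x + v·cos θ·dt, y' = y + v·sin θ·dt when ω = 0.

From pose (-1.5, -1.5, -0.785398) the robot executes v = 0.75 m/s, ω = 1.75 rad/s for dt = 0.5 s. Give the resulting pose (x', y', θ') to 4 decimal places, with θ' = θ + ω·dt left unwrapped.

(-1.1586, -1.6238, 0.0896)

θ' = -0.7854 + 1.75·0.5 = 0.0896
R = v/ω = 0.75/1.75 = 0.4286
x' = -1.5 + 0.4286·(sin 0.0896 − sin -0.7854) = -1.1586
y' = -1.5 − 0.4286·(cos 0.0896 − cos -0.7854) = -1.6238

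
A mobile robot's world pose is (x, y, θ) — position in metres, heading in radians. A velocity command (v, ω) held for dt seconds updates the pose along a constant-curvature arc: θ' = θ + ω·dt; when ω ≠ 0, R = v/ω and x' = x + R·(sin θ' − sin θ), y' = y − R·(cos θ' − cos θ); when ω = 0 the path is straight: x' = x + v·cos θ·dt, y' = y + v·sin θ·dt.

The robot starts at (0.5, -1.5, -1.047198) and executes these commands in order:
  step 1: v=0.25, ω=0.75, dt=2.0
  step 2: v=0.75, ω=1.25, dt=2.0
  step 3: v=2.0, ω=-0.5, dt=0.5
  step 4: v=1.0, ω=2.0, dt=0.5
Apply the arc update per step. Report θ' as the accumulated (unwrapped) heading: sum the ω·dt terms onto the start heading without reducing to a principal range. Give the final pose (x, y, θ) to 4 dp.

(-0.6426, -0.2257, 3.7028)

step 1: θ'=0.4528 (R=0.3333) → pose (0.9345, -1.6331, 0.4528)
step 2: θ'=2.9528 (R=0.6000) → pose (0.7846, -0.5042, 2.9528)
step 3: θ'=2.7028 (R=-4.0000) → pose (-0.1641, -0.1963, 2.7028)
step 4: θ'=3.7028 (R=0.5000) → pose (-0.6426, -0.2257, 3.7028)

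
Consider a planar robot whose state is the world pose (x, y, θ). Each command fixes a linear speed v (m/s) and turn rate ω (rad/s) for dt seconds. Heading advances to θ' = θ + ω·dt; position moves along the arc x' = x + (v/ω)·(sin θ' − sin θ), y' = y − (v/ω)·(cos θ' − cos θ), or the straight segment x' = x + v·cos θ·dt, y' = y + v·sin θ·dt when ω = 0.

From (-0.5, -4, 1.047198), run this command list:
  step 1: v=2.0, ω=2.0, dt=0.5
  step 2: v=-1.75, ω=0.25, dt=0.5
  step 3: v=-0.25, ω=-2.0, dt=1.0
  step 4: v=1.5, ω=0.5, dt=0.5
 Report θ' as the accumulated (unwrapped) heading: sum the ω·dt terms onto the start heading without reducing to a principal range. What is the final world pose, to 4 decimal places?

step 1: θ'=2.0472 (R=1.0000) → pose (-0.4774, -3.0414, 2.0472)
step 2: θ'=2.1722 (R=-7.0000) → pose (-0.0286, -3.7919, 2.1722)
step 3: θ'=0.1722 (R=0.1250) → pose (-0.1103, -3.9858, 0.1722)
step 4: θ'=0.4222 (R=3.0000) → pose (0.6050, -3.7667, 0.4222)

(0.6050, -3.7667, 0.4222)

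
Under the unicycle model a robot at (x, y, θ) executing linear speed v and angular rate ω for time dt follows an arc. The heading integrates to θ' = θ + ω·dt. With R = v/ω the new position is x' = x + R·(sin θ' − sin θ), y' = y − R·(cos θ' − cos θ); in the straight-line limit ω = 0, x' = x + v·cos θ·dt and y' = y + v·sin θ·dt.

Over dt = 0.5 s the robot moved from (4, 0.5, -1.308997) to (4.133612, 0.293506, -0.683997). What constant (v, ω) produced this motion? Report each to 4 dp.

Δθ = -0.683997 − -1.308997 = 0.625000
ω = Δθ/dt = 0.625000/0.5 = 1.2500
R = −Δy/(cos θ' − cos θ) = 0.4000
v = R·ω = 0.4000·1.2500 = 0.5000

v = 0.5000, ω = 1.2500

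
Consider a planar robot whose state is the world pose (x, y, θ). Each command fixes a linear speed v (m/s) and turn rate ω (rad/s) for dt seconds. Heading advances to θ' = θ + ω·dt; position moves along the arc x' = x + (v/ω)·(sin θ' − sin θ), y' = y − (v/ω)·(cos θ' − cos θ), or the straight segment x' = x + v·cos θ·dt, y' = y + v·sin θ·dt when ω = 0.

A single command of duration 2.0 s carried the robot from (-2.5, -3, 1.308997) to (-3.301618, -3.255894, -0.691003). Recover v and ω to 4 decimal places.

Δθ = -0.691003 − 1.308997 = -2.000000
ω = Δθ/dt = -2.000000/2.0 = -1.0000
R = Δx/(sin θ' − sin θ) = 0.5000
v = R·ω = 0.5000·-1.0000 = -0.5000

v = -0.5000, ω = -1.0000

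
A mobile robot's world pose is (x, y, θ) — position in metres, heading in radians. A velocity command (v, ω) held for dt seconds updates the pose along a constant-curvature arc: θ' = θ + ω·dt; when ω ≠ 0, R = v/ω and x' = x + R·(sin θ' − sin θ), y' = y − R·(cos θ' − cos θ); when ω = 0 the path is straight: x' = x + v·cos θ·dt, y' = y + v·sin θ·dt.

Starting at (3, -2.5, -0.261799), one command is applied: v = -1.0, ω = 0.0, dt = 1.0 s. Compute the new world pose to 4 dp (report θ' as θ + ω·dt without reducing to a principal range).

θ' = -0.2618 + 0.0·1.0 = -0.2618
ω = 0 → straight: x' = 3 + -1.0·cos(-0.2618)·1.0 = 2.0341
y' = -2.5 + -1.0·sin(-0.2618)·1.0 = -2.2412

(2.0341, -2.2412, -0.2618)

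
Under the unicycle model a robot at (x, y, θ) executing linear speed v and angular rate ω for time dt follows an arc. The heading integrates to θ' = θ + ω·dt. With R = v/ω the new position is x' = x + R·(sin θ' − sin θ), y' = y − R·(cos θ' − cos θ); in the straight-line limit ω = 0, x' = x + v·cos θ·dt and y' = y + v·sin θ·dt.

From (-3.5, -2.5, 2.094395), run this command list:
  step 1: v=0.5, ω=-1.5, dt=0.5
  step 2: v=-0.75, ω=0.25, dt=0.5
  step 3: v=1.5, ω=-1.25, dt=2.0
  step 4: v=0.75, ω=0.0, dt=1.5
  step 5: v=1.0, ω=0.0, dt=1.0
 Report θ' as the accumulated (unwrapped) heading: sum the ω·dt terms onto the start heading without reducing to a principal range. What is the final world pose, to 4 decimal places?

step 1: θ'=1.3444 (R=-0.3333) → pose (-3.5362, -2.2585, 1.3444)
step 2: θ'=1.4694 (R=-3.0000) → pose (-3.5973, -2.6282, 1.4694)
step 3: θ'=-1.0306 (R=-1.2000) → pose (-1.3743, -2.1326, -1.0306)
step 4: θ'=-1.0306 (straight) → pose (-0.7957, -3.0974, -1.0306)
step 5: θ'=-1.0306 (straight) → pose (-0.2814, -3.9550, -1.0306)

(-0.2814, -3.9550, -1.0306)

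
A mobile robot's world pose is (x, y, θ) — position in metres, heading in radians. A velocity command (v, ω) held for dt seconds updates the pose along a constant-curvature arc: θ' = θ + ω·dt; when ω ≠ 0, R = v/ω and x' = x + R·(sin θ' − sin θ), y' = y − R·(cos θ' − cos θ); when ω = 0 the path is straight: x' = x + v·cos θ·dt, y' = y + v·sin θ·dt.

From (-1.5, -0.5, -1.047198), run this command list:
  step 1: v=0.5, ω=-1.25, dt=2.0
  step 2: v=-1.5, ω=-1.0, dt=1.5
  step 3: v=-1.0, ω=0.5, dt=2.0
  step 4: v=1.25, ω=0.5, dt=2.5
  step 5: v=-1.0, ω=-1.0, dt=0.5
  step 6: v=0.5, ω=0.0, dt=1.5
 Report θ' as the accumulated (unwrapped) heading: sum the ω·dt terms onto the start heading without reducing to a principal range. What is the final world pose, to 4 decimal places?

step 1: θ'=-3.5472 (R=-0.4000) → pose (-2.0042, -1.0675, -3.5472)
step 2: θ'=-5.0472 (R=1.5000) → pose (-1.1794, -2.9387, -5.0472)
step 3: θ'=-4.0472 (R=-2.0000) → pose (-0.8640, -4.8303, -4.0472)
step 4: θ'=-2.7972 (R=2.5000) → pose (-3.6751, -4.0201, -2.7972)
step 5: θ'=-3.2972 (R=1.0000) → pose (-3.1825, -3.9735, -3.2972)
step 6: θ'=-3.2972 (straight) → pose (-3.9234, -3.8573, -3.2972)

(-3.9234, -3.8573, -3.2972)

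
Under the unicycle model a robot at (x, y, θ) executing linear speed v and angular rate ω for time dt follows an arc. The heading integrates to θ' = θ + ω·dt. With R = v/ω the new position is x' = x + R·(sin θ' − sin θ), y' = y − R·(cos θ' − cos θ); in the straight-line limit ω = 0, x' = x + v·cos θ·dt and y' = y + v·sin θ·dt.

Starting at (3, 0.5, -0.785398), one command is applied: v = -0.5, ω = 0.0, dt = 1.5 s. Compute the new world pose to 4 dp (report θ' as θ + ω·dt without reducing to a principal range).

(2.4697, 1.0303, -0.7854)

θ' = -0.7854 + 0.0·1.5 = -0.7854
ω = 0 → straight: x' = 3 + -0.5·cos(-0.7854)·1.5 = 2.4697
y' = 0.5 + -0.5·sin(-0.7854)·1.5 = 1.0303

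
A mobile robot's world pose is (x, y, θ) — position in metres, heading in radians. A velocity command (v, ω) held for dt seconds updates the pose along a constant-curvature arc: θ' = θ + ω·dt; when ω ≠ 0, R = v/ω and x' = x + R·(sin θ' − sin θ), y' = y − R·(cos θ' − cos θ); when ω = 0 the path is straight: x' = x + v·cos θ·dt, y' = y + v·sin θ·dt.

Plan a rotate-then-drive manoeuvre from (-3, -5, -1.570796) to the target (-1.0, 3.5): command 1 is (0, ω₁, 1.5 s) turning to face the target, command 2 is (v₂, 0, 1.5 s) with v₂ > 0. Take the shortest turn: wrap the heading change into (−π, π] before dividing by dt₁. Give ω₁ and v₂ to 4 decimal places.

heading to target = atan2(3.5−-5, -1−-3) = 1.3397
Δθ = wrap(1.3397 − -1.5708) = 2.9105; ω₁ = Δθ/dt₁ = 1.9403
distance = √((-1−-3)² + (3.5−-5)²) = 8.7321; v₂ = distance/dt₂ = 5.8214

ω₁ = 1.9403, v₂ = 5.8214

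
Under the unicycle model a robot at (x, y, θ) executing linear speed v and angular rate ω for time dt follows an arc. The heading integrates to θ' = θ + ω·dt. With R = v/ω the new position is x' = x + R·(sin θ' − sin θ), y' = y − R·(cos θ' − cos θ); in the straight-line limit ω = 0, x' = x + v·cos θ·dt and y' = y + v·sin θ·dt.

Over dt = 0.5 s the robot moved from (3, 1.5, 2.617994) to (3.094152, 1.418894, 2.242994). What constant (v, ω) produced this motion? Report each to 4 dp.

v = -0.2500, ω = -0.7500

Δθ = 2.242994 − 2.617994 = -0.375000
ω = Δθ/dt = -0.375000/0.5 = -0.7500
R = Δx/(sin θ' − sin θ) = 0.3333
v = R·ω = 0.3333·-0.7500 = -0.2500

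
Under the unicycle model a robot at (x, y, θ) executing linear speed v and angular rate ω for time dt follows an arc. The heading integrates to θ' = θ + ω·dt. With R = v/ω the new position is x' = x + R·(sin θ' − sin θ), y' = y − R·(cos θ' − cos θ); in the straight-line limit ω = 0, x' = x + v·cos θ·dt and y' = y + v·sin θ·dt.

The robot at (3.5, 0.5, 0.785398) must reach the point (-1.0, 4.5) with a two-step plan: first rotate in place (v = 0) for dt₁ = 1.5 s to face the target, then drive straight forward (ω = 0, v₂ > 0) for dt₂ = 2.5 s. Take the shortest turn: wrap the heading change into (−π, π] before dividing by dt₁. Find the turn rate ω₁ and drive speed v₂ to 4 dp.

heading to target = atan2(4.5−0.5, -1−3.5) = 2.4150
Δθ = wrap(2.4150 − 0.7854) = 1.6296; ω₁ = Δθ/dt₁ = 1.0864
distance = √((-1−3.5)² + (4.5−0.5)²) = 6.0208; v₂ = distance/dt₂ = 2.4083

ω₁ = 1.0864, v₂ = 2.4083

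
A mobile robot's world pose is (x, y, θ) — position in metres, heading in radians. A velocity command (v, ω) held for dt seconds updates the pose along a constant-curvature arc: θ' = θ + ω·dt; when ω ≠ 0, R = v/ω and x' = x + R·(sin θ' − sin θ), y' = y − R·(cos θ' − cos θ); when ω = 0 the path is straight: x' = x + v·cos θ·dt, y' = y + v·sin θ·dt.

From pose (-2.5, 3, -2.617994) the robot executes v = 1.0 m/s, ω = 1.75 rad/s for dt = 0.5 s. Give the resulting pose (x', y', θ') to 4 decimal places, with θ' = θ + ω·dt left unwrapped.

θ' = -2.6180 + 1.75·0.5 = -1.7430
R = v/ω = 1.0/1.75 = 0.5714
x' = -2.5 + 0.5714·(sin -1.7430 − sin -2.6180) = -2.7773
y' = 3 − 0.5714·(cos -1.7430 − cos -2.6180) = 2.6030

(-2.7773, 2.6030, -1.7430)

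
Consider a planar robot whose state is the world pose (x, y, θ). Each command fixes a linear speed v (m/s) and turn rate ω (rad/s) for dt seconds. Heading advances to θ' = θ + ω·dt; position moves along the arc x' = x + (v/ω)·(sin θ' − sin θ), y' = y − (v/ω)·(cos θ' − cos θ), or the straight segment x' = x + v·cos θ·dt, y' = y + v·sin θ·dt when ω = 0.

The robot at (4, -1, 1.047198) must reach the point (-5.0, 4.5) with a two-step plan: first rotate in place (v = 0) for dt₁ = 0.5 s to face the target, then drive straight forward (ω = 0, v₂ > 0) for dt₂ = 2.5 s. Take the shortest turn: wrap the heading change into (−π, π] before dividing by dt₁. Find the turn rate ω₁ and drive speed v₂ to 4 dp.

ω₁ = 3.0917, v₂ = 4.2190

heading to target = atan2(4.5−-1, -5−4) = 2.5930
Δθ = wrap(2.5930 − 1.0472) = 1.5458; ω₁ = Δθ/dt₁ = 3.0917
distance = √((-5−4)² + (4.5−-1)²) = 10.5475; v₂ = distance/dt₂ = 4.2190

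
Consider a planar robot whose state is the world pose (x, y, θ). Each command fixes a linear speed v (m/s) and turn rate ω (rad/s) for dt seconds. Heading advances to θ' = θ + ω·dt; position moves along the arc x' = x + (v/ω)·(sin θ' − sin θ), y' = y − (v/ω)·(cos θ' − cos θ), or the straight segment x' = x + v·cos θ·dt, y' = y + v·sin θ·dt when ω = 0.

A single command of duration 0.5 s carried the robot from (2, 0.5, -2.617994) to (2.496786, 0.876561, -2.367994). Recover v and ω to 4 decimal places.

Δθ = -2.367994 − -2.617994 = 0.250000
ω = Δθ/dt = 0.250000/0.5 = 0.5000
R = Δx/(sin θ' − sin θ) = -2.5000
v = R·ω = -2.5000·0.5000 = -1.2500

v = -1.2500, ω = 0.5000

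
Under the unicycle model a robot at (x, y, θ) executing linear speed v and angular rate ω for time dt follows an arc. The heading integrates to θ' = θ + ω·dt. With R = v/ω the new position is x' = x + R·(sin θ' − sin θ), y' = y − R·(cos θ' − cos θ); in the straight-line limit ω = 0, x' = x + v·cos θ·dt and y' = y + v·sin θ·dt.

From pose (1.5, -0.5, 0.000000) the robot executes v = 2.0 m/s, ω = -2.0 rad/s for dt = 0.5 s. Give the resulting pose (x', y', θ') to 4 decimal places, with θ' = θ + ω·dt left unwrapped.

(2.3415, -0.9597, -1.0000)

θ' = 0.0000 + -2.0·0.5 = -1.0000
R = v/ω = 2.0/-2.0 = -1.0000
x' = 1.5 + -1.0000·(sin -1.0000 − sin 0.0000) = 2.3415
y' = -0.5 − -1.0000·(cos -1.0000 − cos 0.0000) = -0.9597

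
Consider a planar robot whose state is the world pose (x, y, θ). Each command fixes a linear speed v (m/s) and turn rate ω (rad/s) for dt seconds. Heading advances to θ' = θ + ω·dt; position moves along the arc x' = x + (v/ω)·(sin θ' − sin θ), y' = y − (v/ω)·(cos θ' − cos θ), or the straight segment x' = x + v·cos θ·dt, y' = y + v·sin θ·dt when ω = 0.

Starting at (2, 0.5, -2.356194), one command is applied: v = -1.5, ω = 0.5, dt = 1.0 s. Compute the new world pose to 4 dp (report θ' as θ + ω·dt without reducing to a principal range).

θ' = -2.3562 + 0.5·1.0 = -1.8562
R = v/ω = -1.5/0.5 = -3.0000
x' = 2 + -3.0000·(sin -1.8562 − sin -2.3562) = 2.7573
y' = 0.5 − -3.0000·(cos -1.8562 − cos -2.3562) = 1.7767

(2.7573, 1.7767, -1.8562)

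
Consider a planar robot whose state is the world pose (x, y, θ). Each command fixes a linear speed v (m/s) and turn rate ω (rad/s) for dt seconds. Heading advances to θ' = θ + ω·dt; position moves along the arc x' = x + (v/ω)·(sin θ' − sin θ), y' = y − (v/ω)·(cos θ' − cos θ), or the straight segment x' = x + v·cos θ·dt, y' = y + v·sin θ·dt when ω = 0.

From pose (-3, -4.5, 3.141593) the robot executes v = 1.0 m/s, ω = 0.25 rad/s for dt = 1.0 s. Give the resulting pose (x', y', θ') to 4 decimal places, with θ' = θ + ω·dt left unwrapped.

θ' = 3.1416 + 0.25·1.0 = 3.3916
R = v/ω = 1.0/0.25 = 4.0000
x' = -3 + 4.0000·(sin 3.3916 − sin 3.1416) = -3.9896
y' = -4.5 − 4.0000·(cos 3.3916 − cos 3.1416) = -4.6244

(-3.9896, -4.6244, 3.3916)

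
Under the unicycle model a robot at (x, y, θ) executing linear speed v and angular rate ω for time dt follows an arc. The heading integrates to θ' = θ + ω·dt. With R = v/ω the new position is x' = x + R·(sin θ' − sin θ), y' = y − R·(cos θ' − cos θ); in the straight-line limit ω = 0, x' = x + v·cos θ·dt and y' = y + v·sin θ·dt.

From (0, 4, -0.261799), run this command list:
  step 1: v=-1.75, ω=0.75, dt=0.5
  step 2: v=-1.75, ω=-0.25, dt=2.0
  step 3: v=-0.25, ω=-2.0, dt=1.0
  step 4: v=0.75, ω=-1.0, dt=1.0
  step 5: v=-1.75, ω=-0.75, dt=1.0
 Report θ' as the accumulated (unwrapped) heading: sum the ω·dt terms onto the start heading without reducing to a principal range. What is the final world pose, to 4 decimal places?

step 1: θ'=0.1132 (R=-2.3333) → pose (-0.8675, 4.0646, 0.1132)
step 2: θ'=-0.3868 (R=7.0000) → pose (-4.2988, 4.5369, -0.3868)
step 3: θ'=-2.3868 (R=0.1250) → pose (-4.3373, 4.7437, -2.3868)
step 4: θ'=-3.3868 (R=-0.7500) → pose (-5.0332, 4.5625, -3.3868)
step 5: θ'=-4.1368 (R=2.3333) → pose (-3.6423, 3.5690, -4.1368)

(-3.6423, 3.5690, -4.1368)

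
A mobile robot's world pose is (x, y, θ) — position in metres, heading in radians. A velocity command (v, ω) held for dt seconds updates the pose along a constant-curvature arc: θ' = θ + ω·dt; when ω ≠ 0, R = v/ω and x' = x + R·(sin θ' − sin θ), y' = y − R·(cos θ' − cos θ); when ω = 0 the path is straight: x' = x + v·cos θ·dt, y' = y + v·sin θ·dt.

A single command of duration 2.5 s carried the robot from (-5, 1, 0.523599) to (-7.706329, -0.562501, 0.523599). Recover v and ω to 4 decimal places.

v = -1.2500, ω = 0.0000

Δθ = 0.523599 − 0.523599 = 0.000000
ω = Δθ/dt = 0.000000/2.5 = 0.0000
ω = 0 → v = (Δx·cos θ + Δy·sin θ)/dt = -1.2500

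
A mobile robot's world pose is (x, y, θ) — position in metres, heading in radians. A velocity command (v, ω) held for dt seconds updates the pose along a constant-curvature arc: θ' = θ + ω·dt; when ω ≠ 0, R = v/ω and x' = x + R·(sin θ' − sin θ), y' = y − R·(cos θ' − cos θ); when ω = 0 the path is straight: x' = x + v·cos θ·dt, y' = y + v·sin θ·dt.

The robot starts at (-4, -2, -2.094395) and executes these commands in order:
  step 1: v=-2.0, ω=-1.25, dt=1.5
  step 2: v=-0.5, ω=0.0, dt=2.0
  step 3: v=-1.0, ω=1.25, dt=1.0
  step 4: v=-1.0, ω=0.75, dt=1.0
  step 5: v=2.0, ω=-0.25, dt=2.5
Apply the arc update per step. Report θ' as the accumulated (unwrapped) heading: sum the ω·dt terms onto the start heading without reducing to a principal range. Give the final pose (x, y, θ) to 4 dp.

step 1: θ'=-3.9694 (R=1.6000) → pose (-1.4360, -1.7176, -3.9694)
step 2: θ'=-3.9694 (straight) → pose (-0.7595, -2.4541, -3.9694)
step 3: θ'=-2.7194 (R=-0.8000) → pose (0.1574, -2.6426, -2.7194)
step 4: θ'=-1.9694 (R=-1.3333) → pose (0.8399, -1.9439, -1.9694)
step 5: θ'=-2.5944 (R=-8.0000) → pose (-2.3706, -5.6707, -2.5944)

(-2.3706, -5.6707, -2.5944)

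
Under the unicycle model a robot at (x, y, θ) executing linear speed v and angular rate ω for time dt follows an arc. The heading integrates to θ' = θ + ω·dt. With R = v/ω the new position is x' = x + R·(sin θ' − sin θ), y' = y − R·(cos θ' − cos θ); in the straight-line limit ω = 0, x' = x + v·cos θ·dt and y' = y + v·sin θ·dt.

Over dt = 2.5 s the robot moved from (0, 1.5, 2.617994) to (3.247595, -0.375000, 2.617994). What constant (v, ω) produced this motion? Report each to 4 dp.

v = -1.5000, ω = 0.0000

Δθ = 2.617994 − 2.617994 = 0.000000
ω = Δθ/dt = 0.000000/2.5 = 0.0000
ω = 0 → v = (Δx·cos θ + Δy·sin θ)/dt = -1.5000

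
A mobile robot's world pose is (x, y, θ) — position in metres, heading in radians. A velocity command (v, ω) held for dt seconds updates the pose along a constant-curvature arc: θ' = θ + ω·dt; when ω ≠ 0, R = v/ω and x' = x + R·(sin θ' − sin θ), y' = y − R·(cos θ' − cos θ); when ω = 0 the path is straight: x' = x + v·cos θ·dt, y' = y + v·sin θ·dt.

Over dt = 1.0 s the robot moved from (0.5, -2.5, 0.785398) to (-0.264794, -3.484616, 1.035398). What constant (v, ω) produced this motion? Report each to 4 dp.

Δθ = 1.035398 − 0.785398 = 0.250000
ω = Δθ/dt = 0.250000/1.0 = 0.2500
R = −Δy/(cos θ' − cos θ) = -5.0000
v = R·ω = -5.0000·0.2500 = -1.2500

v = -1.2500, ω = 0.2500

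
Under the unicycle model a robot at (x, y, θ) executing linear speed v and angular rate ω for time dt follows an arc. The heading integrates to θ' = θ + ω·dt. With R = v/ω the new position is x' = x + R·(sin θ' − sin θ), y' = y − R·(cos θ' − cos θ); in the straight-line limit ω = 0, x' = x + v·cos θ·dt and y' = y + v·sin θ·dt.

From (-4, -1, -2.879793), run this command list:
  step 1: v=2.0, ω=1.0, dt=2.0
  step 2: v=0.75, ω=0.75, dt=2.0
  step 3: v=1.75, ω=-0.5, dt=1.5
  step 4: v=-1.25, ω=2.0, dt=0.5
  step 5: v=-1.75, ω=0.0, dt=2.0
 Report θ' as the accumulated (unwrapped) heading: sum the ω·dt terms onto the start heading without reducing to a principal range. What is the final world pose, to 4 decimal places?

step 1: θ'=-0.8798 (R=2.0000) → pose (-5.0236, -4.2065, -0.8798)
step 2: θ'=0.6202 (R=1.0000) → pose (-3.6718, -4.3829, 0.6202)
step 3: θ'=-0.1298 (R=-3.5000) → pose (-1.1846, -3.7605, -0.1298)
step 4: θ'=0.8702 (R=-0.6250) → pose (-1.7432, -3.9773, 0.8702)
step 5: θ'=0.8702 (straight) → pose (-3.9996, -6.6530, 0.8702)

(-3.9996, -6.6530, 0.8702)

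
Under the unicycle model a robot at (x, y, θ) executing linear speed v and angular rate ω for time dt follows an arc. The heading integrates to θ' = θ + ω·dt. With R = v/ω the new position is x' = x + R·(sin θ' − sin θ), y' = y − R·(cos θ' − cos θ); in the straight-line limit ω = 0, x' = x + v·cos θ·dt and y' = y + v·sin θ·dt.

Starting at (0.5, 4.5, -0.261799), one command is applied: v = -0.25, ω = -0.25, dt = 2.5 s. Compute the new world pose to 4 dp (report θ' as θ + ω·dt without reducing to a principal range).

(-0.0162, 4.8340, -0.8868)

θ' = -0.2618 + -0.25·2.5 = -0.8868
R = v/ω = -0.25/-0.25 = 1.0000
x' = 0.5 + 1.0000·(sin -0.8868 − sin -0.2618) = -0.0162
y' = 4.5 − 1.0000·(cos -0.8868 − cos -0.2618) = 4.8340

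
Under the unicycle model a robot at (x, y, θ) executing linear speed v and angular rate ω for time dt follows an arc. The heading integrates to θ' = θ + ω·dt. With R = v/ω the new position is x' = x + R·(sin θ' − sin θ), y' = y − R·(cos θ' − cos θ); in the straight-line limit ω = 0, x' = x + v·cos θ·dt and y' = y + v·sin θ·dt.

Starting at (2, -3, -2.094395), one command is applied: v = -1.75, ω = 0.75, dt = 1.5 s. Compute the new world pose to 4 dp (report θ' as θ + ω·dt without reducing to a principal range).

θ' = -2.0944 + 0.75·1.5 = -0.9694
R = v/ω = -1.75/0.75 = -2.3333
x' = 2 + -2.3333·(sin -0.9694 − sin -2.0944) = 1.9032
y' = -3 − -2.3333·(cos -0.9694 − cos -2.0944) = -0.5131

(1.9032, -0.5131, -0.9694)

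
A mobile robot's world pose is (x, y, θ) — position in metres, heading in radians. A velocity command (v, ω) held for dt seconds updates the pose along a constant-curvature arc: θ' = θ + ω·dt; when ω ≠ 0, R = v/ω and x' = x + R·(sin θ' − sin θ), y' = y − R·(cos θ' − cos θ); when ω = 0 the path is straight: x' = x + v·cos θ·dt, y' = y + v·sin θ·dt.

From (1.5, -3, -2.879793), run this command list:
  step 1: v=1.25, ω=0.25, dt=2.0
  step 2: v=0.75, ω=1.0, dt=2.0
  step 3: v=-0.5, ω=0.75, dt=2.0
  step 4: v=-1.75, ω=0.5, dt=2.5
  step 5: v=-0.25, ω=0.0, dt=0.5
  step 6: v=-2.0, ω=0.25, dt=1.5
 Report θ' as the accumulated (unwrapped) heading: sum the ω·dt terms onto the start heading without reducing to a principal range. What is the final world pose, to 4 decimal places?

(2.0240, -11.5446, 2.7452)

step 1: θ'=-2.3798 (R=5.0000) → pose (-0.6570, -4.2117, -2.3798)
step 2: θ'=-0.3798 (R=0.7500) → pose (-0.4174, -5.4509, -0.3798)
step 3: θ'=1.1202 (R=-0.6667) → pose (-1.2647, -5.7797, 1.1202)
step 4: θ'=2.3702 (R=-3.5000) → pose (-0.5540, -9.8133, 2.3702)
step 5: θ'=2.3702 (straight) → pose (-0.4644, -9.9004, 2.3702)
step 6: θ'=2.7452 (R=-8.0000) → pose (2.0240, -11.5446, 2.7452)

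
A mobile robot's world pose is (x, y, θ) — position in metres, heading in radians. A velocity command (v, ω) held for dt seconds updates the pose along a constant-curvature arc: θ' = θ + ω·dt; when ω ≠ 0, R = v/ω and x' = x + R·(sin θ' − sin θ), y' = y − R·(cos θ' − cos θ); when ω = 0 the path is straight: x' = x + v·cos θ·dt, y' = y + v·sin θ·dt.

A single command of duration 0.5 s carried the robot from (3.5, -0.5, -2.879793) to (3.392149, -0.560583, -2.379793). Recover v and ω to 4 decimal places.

Δθ = -2.379793 − -2.879793 = 0.500000
ω = Δθ/dt = 0.500000/0.5 = 1.0000
R = Δx/(sin θ' − sin θ) = 0.2500
v = R·ω = 0.2500·1.0000 = 0.2500

v = 0.2500, ω = 1.0000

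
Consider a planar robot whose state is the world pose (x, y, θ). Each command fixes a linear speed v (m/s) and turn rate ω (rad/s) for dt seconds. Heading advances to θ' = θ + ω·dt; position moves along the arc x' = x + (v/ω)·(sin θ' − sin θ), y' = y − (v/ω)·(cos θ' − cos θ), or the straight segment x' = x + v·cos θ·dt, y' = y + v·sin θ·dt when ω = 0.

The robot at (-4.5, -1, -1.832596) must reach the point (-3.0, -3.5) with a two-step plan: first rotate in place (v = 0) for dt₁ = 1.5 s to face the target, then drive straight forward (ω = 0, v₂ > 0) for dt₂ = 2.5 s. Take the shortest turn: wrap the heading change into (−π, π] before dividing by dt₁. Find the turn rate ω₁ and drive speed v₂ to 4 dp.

ω₁ = 0.5348, v₂ = 1.1662

heading to target = atan2(-3.5−-1, -3−-4.5) = -1.0304
Δθ = wrap(-1.0304 − -1.8326) = 0.8022; ω₁ = Δθ/dt₁ = 0.5348
distance = √((-3−-4.5)² + (-3.5−-1)²) = 2.9155; v₂ = distance/dt₂ = 1.1662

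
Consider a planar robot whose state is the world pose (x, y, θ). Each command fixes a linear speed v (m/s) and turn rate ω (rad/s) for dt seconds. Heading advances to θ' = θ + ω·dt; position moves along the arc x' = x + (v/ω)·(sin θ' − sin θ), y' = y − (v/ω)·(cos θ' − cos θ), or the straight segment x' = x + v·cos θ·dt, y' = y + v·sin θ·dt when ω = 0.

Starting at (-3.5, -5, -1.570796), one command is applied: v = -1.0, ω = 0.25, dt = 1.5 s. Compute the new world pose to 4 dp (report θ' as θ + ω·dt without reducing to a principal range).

θ' = -1.5708 + 0.25·1.5 = -1.1958
R = v/ω = -1.0/0.25 = -4.0000
x' = -3.5 + -4.0000·(sin -1.1958 − sin -1.5708) = -3.7780
y' = -5 − -4.0000·(cos -1.1958 − cos -1.5708) = -3.5349

(-3.7780, -3.5349, -1.1958)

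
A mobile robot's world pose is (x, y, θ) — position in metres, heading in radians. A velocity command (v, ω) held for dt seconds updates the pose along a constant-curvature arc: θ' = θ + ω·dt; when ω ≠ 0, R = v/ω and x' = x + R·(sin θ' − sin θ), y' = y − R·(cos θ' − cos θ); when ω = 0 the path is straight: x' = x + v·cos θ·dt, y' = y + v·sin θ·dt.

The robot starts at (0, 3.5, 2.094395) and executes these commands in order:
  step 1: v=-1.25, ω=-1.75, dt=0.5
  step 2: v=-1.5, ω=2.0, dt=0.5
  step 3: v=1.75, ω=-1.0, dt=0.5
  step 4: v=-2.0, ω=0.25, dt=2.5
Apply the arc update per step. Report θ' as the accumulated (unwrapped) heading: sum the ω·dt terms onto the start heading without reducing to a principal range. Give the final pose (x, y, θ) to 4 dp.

step 1: θ'=1.2194 (R=0.7143) → pose (0.0520, 2.8970, 1.2194)
step 2: θ'=2.2194 (R=-0.7500) → pose (0.1585, 2.1858, 2.2194)
step 3: θ'=1.7194 (R=-1.7500) → pose (-0.1776, 2.9838, 1.7194)
step 4: θ'=2.3444 (R=-8.0000) → pose (2.0111, -1.4215, 2.3444)

(2.0111, -1.4215, 2.3444)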